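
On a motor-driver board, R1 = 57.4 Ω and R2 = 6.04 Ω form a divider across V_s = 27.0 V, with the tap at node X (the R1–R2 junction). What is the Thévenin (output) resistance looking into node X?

Zeroing V_s shorts the top of R1 to ground, so R_th = R1 ‖ R2 = 5.465 Ω.

R_th ≈ 5.46 Ω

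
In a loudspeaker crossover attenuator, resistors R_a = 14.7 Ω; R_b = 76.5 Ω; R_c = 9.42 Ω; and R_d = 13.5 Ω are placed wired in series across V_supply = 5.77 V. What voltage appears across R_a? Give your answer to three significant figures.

V ≈ 0.743 V

ΣR = 14.7 + 76.5 + 9.42 + 13.5 = 114.1 Ω.
Voltage divider: V = V_supply · (14.70 / 114.1) = 5.77 × 0.1288 = 0.7432 V.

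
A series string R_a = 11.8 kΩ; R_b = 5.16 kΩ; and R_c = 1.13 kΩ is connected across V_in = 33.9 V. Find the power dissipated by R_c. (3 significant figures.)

ΣR = 18.09 kΩ → I = 33.9/18.09 = 1.874 mA.
P = I²R = 3.512 × 1.13 = 3.968 mW.

P ≈ 3.97 mW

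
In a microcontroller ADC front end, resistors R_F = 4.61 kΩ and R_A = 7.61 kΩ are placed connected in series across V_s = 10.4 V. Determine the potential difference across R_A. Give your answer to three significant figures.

ΣR = 4.61 + 7.61 = 12.22 kΩ.
V = V_s · R/ΣR = 10.4 × 0.6227 = 6.477 V.

V ≈ 6.48 V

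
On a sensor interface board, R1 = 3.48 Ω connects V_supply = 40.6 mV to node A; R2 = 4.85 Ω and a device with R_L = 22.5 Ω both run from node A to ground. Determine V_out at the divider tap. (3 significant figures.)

The load sits in parallel with R2, giving an effective lower resistance R2' = R2·R_L/(R2+R_L) = 3.990 Ω.
Voltage divider with the loaded lower leg: V_out = 40.6 × 3.990/(3.48 + 3.990) = 40.6 × 0.5341 = 21.69 mV.
(Unloaded it would be 23.6 mV; the load pulls it down.)

V_out ≈ 21.7 mV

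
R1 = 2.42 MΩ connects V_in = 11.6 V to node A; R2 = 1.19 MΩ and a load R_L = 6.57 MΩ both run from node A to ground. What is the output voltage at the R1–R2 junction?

R2 ‖ R_L = (1.19 × 6.57)/(1.19 + 6.57) = 1.008 MΩ.
Then V_out = V_in · R2'/(R1 + R2') = 11.6 × 1.008/3.428 = 3.410 V.

V_out ≈ 3.41 V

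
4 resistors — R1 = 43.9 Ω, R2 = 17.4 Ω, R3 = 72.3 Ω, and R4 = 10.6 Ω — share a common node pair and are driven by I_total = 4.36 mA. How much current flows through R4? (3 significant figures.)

Conductances: ΣG = 1/43.9 + 1/17.4 + 1/72.3 + 1/10.6 = 0.1884 (1/Ω).
R4 takes the fraction G_k/ΣG = 0.09434/0.1884 = 0.5007, so I = 4.36 × 0.5007 = 2.183 mA.

I ≈ 2.18 mA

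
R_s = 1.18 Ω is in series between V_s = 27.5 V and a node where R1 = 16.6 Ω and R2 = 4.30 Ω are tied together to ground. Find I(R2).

Equivalent of the parallel group: R_p = 3.415 Ω.
Node voltage V_A = V_s · R_p/(R_s + R_p) = 27.5 × 0.7432 = 20.44 V.
I(R2) = V_A / R2 = 20.44/4.30 = 4.753 A.
(Check via current divider: I_total = 5.984 A; share G_k/ΣG = 0.7943 → same result.)

I ≈ 4.75 A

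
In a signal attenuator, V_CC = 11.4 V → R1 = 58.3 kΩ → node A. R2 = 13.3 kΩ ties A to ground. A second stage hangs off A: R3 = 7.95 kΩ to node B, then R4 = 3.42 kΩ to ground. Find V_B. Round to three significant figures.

The second stage (R3 + R4 = 11.37 kΩ) loads node A in parallel with R2.
Effective lower resistance at A: R2 ‖ 11.37 = 6.130 kΩ.
V_A = 11.4 × 6.130/(58.3 + 6.130) = 1.085 V.
Stage 2 is unloaded, so V_B = V_A · R4/(R3+R4) = 1.085 × 3.42/11.37 = 0.3262 V.

V_B ≈ 0.326 V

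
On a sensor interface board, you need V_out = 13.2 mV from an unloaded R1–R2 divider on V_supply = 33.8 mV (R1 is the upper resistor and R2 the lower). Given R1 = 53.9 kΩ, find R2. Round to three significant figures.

V_out/V_supply = R2/(R1+R2) = 0.3905.
So R2 = R1 · V_out/(V_supply − V_out) = 53.9 × 13.2/(33.8 − 13.2) = 53.9 × 0.6408 = 34.54 kΩ.

R2 ≈ 34.5 kΩ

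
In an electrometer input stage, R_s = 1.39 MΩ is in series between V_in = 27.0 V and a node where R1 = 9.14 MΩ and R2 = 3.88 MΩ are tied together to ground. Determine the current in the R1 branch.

I ≈ 1.96 µA

Combine the parallel branches: R_p = (1/9.14 + 1/3.88)⁻¹ = 2.724 MΩ.
V_A by voltage divider: V_A = 27.0 × 2.724/(1.39 + 2.724) = 17.88 V.
Branch current I = V_A/R1 = 17.88/9.14 = 1.956 µA.
(Check via current divider: I_total = 6.563 µA; share G_k/ΣG = 0.2980 → same result.)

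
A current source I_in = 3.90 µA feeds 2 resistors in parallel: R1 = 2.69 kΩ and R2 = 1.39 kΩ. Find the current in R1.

I ≈ 1.33 µA

With just two branches, the current splits inversely with resistance.
I(R1) = 3.90 × 1.39/(2.69 + 1.39) = 3.90 × 0.3407 = 1.329 µA.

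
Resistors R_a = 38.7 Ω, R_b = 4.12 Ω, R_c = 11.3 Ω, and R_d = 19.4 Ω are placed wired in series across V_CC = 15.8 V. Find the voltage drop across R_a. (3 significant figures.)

Total series resistance ΣR = 38.7 + 4.12 + 11.3 + 19.4 = 73.52 Ω.
Voltage divider: V = V_CC · (38.70 / 73.52) = 15.8 × 0.5264 = 8.317 V.

V ≈ 8.32 V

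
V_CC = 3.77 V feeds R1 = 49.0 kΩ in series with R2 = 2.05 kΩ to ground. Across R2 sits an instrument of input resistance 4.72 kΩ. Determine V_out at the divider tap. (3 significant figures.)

First combine the lower leg with the load: R2 ‖ R_L = 1.429 kΩ.
Then V_out = V_CC · R2'/(R1 + R2') = 3.77 × 1.429/50.43 = 0.1068 V.

V_out ≈ 0.107 V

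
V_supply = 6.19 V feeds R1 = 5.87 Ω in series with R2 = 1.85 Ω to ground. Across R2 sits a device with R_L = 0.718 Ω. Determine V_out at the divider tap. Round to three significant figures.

V_out ≈ 0.501 V

R2 ‖ R_L = (1.85 × 0.718)/(1.85 + 0.718) = 0.5173 Ω.
Voltage divider with the loaded lower leg: V_out = 6.19 × 0.5173/(5.87 + 0.5173) = 6.19 × 0.08098 = 0.5013 V.
(Unloaded it would be 1.48 V; the load pulls it down.)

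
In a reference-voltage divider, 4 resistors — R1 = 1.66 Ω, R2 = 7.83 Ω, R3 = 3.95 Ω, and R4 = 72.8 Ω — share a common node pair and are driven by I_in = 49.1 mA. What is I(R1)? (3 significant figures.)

ΣG = 1/1.66 + 1/7.83 + 1/3.95 + 1/72.8 = 0.9970.
R1 takes the fraction G_k/ΣG = 0.6024/0.9970 = 0.6042, so I = 49.1 × 0.6042 = 29.67 mA.

I ≈ 29.7 mA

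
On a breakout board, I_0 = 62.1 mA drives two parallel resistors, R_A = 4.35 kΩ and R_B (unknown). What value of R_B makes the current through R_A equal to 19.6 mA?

R_B ≈ 2.01 kΩ

Two-branch current divider: I_A = I_0 · R_B/(R_A + R_B).
With f = 0.3156, R_B = R_A · f/(1−f) = 4.35 × 0.4612 = 2.006 kΩ.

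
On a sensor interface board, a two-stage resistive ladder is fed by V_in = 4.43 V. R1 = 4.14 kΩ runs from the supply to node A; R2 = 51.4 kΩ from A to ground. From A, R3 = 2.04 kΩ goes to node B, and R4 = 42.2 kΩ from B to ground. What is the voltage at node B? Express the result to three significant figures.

Node A sees R2 in parallel with the series input of stage 2, R3 + R4 = 44.24 kΩ.
R2 ‖ (R3+R4) = 23.78 kΩ.
V_A = 4.43 × 23.78/(4.14 + 23.78) = 3.773 V.
Then the unloaded second divider: V_B = V_A × R4/(R3+R4) = 3.773 × 0.9539 = 3.599 V.

V_B ≈ 3.60 V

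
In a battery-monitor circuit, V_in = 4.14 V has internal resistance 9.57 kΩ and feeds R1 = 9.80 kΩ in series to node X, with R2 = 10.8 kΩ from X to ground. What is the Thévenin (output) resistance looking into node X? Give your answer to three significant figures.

R1' = 9.57 + 9.80 = 19.37 kΩ (source resistance + R1).
With V_in suppressed (replaced by a short), R_th = R1' ‖ R2 = (19.37 × 10.8)/(19.37 + 10.8) = 6.934 kΩ.

R_th ≈ 6.93 kΩ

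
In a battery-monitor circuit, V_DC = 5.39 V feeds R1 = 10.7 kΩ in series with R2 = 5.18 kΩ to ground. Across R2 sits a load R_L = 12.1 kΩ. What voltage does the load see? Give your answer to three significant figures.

First combine the lower leg with the load: R2 ‖ R_L = 3.627 kΩ.
Then V_out = V_DC · R2'/(R1 + R2') = 5.39 × 3.627/14.33 = 1.365 V.

V_out ≈ 1.36 V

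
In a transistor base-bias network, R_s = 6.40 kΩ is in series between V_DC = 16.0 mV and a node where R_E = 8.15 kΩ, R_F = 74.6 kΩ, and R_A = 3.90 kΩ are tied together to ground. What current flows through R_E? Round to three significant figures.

Parallel bank: R_p = 1/(1/8.15 + 1/74.6 + 1/3.90) = 2.548 kΩ.
Node voltage V_A = V_DC · R_p/(R_s + R_p) = 16.0 × 0.2847 = 4.556 mV.
I(R_E) = V_A / R_E = 4.556/8.15 = 0.5590 µA.

I ≈ 0.559 µA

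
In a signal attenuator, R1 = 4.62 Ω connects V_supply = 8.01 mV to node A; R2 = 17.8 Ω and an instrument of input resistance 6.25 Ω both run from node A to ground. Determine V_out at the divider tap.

The load sits in parallel with R2, giving an effective lower resistance R2' = R2·R_L/(R2+R_L) = 4.626 Ω.
Now apply the divider: V_out = 8.01 × 0.5003 = 4.008 mV.

V_out ≈ 4.01 mV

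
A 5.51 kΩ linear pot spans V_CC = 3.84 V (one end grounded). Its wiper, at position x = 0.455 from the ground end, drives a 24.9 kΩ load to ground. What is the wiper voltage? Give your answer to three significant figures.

V_out ≈ 1.66 V

Lower segment x·R_p = 2.507 kΩ; upper segment (1−x)·R_p = 3.003 kΩ.
Lower segment in parallel with the load: 2.507 ‖ 24.9 = 2.278 kΩ.
V_out = 3.84 × 2.278/(3.003 + 2.278) = 1.656 V.
(Unloaded: V_out = x·V_CC = 1.75 V.)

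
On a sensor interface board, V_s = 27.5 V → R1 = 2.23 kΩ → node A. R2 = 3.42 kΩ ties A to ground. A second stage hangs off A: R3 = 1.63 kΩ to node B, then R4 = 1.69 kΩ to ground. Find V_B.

Node A sees R2 in parallel with the series input of stage 2, R3 + R4 = 3.320 kΩ.
Effective lower resistance at A: R2 ‖ 3.320 = 1.685 kΩ.
So V_A = 27.5 × 0.4303 = 11.83 V.
Then the unloaded second divider: V_B = V_A × R4/(R3+R4) = 11.83 × 0.5090 = 6.024 V.

V_B ≈ 6.02 V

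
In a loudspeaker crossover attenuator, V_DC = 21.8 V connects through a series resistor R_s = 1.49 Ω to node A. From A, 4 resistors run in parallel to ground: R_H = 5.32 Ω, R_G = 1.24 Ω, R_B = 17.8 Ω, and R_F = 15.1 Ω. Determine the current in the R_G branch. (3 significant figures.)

I ≈ 6.60 A

Combine the parallel branches: R_p = (1/5.32 + 1/1.24 + 1/17.8 + 1/15.1)⁻¹ = 0.8954 Ω.
Node voltage V_A = V_DC · R_p/(R_s + R_p) = 21.8 × 0.3754 = 8.183 V.
Branch current I = V_A/R_G = 8.183/1.24 = 6.599 A.
(Check via current divider: I_total = 9.139 A; share G_k/ΣG = 0.7221 → same result.)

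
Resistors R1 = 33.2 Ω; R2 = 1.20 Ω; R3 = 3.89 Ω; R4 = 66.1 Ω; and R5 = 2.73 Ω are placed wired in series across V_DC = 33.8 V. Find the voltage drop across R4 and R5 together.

V ≈ 21.7 V

ΣR = 33.2 + 1.20 + 3.89 + 66.1 + 2.73 = 107.1 Ω.
R_{R4..R5} = 66.1 + 2.73 = 68.83 Ω.
V = V_DC · R/ΣR = 33.8 × 0.6426 = 21.72 V.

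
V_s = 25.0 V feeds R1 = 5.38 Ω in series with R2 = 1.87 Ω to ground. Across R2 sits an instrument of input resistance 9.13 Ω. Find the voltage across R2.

V_out ≈ 5.60 V

The load sits in parallel with R2, giving an effective lower resistance R2' = R2·R_L/(R2+R_L) = 1.552 Ω.
Then V_out = V_s · R2'/(R1 + R2') = 25.0 × 1.552/6.932 = 5.598 V.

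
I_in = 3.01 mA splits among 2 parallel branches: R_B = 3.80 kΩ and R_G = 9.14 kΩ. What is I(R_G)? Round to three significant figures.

For two parallel branches, I_k = I_in · (other R)/(sum of R).
I(R_G) = 3.01 × 3.80/(3.80 + 9.14) = 3.01 × 0.2937 = 0.8839 mA.

I ≈ 0.884 mA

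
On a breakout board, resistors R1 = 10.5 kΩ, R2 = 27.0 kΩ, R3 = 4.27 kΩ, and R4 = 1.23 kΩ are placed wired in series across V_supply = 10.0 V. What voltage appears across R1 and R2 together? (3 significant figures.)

Total series resistance ΣR = 10.5 + 27.0 + 4.27 + 1.23 = 43.00 kΩ.
R_{R1..R2} = 10.5 + 27.0 = 37.50 kΩ.
V = V_supply · R/ΣR = 10.0 × 0.8721 = 8.721 V.

V ≈ 8.72 V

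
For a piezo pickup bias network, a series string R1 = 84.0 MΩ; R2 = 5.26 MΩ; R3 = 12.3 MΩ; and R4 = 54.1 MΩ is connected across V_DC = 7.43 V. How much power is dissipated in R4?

ΣR = 155.7 MΩ → I = 7.43/155.7 = 0.04773 µA.
P = I²R = 0.002278 × 54.1 = 0.1233 µW.

P ≈ 0.123 µW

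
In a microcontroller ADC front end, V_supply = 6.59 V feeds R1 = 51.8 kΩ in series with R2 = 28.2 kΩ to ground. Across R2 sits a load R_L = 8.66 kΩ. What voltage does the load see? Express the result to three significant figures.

First combine the lower leg with the load: R2 ‖ R_L = 6.625 kΩ.
Then V_out = V_supply · R2'/(R1 + R2') = 6.59 × 6.625/58.43 = 0.7473 V.

V_out ≈ 0.747 V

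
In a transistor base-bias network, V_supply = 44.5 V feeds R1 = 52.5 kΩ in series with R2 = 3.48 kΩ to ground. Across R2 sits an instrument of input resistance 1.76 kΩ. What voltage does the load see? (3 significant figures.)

V_out ≈ 0.969 V

The load sits in parallel with R2, giving an effective lower resistance R2' = R2·R_L/(R2+R_L) = 1.169 kΩ.
Now apply the divider: V_out = 44.5 × 0.02178 = 0.9692 V.
(Unloaded it would be 2.77 V; the load pulls it down.)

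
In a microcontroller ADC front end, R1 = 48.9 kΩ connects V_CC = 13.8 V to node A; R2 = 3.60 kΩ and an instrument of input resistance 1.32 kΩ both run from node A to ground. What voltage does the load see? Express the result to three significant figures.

R2 ‖ R_L = (3.60 × 1.32)/(3.60 + 1.32) = 0.9659 kΩ.
Now apply the divider: V_out = 13.8 × 0.01937 = 0.2673 V.

V_out ≈ 0.267 V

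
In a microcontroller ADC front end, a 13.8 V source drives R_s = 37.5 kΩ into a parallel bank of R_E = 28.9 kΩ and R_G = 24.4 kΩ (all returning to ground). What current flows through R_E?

Parallel bank: R_p = 1/(1/28.9 + 1/24.4) = 13.23 kΩ.
V_A = 13.8 × 13.23/50.73 = 3.599 V.
I(R_E) = V_A / R_E = 3.599/28.9 = 0.1245 mA.

I ≈ 0.125 mA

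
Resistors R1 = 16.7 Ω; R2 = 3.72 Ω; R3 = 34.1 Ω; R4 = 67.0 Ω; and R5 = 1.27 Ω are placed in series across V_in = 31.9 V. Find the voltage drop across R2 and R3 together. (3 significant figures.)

V ≈ 9.83 V

Series total: ΣR = 16.7 + 3.72 + 34.1 + 67.0 + 1.27 = 122.8 Ω.
R_{R2..R3} = 3.72 + 34.1 = 37.82 Ω.
Voltage divider: V = V_in · (37.82 / 122.8) = 31.9 × 0.3080 = 9.825 V.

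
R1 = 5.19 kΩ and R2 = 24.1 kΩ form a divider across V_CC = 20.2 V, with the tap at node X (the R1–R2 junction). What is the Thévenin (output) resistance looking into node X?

Looking into X with the source shorted: R_th = R1·R2/(R1+R2) = 5.190 × 24.1/29.29 = 4.270 kΩ.

R_th ≈ 4.27 kΩ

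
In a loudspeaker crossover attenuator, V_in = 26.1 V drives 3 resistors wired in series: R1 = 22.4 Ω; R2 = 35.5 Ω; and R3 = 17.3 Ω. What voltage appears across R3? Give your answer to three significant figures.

Series total: ΣR = 22.4 + 35.5 + 17.3 = 75.20 Ω.
V = V_in · R/ΣR = 26.1 × 0.2301 = 6.004 V.

V ≈ 6.00 V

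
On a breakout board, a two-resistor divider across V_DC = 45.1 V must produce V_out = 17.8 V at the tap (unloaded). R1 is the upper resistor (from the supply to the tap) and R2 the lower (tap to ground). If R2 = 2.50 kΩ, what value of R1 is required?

R1 ≈ 3.83 kΩ

The divider ratio is R2/(R1+R2) = 17.8/45.1 = 0.3947.
R1 = R2·(1/k − 1) = 2.50 × 1.534 = 3.834 kΩ.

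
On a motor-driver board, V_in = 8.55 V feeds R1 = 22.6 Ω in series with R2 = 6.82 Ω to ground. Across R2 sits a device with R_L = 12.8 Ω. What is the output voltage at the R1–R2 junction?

The load sits in parallel with R2, giving an effective lower resistance R2' = R2·R_L/(R2+R_L) = 4.449 Ω.
Then V_out = V_in · R2'/(R1 + R2') = 8.55 × 4.449/27.05 = 1.406 V.

V_out ≈ 1.41 V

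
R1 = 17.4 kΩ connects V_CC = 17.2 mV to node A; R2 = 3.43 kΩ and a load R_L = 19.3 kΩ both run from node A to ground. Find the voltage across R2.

R2 ‖ R_L = (3.43 × 19.3)/(3.43 + 19.3) = 2.912 kΩ.
Voltage divider with the loaded lower leg: V_out = 17.2 × 2.912/(17.4 + 2.912) = 17.2 × 0.1434 = 2.466 mV.
(Unloaded it would be 2.83 mV; the load pulls it down.)

V_out ≈ 2.47 mV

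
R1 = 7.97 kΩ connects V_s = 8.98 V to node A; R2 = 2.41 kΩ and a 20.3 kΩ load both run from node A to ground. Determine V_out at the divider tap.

First combine the lower leg with the load: R2 ‖ R_L = 2.154 kΩ.
Voltage divider with the loaded lower leg: V_out = 8.98 × 2.154/(7.97 + 2.154) = 8.98 × 0.2128 = 1.911 V.

V_out ≈ 1.91 V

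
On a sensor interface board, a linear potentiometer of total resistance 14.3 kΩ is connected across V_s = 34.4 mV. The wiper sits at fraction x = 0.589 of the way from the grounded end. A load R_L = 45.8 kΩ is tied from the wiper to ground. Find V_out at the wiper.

The pot divides into 5.877 kΩ above the wiper and 8.423 kΩ below.
R_L loads the lower segment: effective lower R = 7.114 kΩ.
Then V_out = V_s · 7.114/(5.877 + 7.114) = 18.84 mV.
(Unloaded: V_out = x·V_s = 20.3 mV.)

V_out ≈ 18.8 mV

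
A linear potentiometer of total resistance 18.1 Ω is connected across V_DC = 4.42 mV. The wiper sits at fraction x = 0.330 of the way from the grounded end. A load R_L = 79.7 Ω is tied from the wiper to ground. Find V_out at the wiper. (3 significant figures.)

V_out ≈ 1.39 mV

The pot divides into 12.13 Ω above the wiper and 5.973 Ω below.
Lower segment in parallel with the load: 5.973 ‖ 79.7 = 5.557 Ω.
V_out = 4.42 × 5.557/(12.13 + 5.557) = 1.389 mV.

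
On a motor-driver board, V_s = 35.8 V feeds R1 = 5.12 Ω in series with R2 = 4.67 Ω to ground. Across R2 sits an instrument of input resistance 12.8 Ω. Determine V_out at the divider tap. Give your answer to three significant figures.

First combine the lower leg with the load: R2 ‖ R_L = 3.422 Ω.
Then V_out = V_s · R2'/(R1 + R2') = 35.8 × 3.422/8.542 = 14.34 V.

V_out ≈ 14.3 V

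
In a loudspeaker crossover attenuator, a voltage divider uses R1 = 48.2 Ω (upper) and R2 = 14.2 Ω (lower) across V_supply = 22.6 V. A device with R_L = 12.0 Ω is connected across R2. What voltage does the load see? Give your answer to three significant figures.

V_out ≈ 2.69 V

First combine the lower leg with the load: R2 ‖ R_L = 6.504 Ω.
Voltage divider with the loaded lower leg: V_out = 22.6 × 6.504/(48.2 + 6.504) = 22.6 × 0.1189 = 2.687 V.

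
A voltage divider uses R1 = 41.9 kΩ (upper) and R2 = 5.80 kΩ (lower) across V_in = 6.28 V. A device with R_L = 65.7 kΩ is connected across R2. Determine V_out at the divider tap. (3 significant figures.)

The load sits in parallel with R2, giving an effective lower resistance R2' = R2·R_L/(R2+R_L) = 5.330 kΩ.
Now apply the divider: V_out = 6.28 × 0.1128 = 0.7087 V.
(Unloaded it would be 0.764 V; the load pulls it down.)

V_out ≈ 0.709 V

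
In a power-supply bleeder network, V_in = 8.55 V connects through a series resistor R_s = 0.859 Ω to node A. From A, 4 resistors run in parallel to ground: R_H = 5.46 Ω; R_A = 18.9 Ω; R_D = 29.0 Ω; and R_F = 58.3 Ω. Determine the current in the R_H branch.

I ≈ 1.26 A

Combine the parallel branches: R_p = (1/5.46 + 1/18.9 + 1/29.0 + 1/58.3)⁻¹ = 3.476 Ω.
Node voltage V_A = V_in · R_p/(R_s + R_p) = 8.55 × 0.8018 = 6.856 V.
Branch current I = V_A/R_H = 6.856/5.46 = 1.256 A.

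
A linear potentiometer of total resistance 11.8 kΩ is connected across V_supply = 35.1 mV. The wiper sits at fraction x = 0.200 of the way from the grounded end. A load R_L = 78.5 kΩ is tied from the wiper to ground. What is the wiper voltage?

V_out ≈ 6.86 mV

The pot divides into 9.440 kΩ above the wiper and 2.360 kΩ below.
R_L loads the lower segment: effective lower R = 2.291 kΩ.
Loaded-divider output: V_out = 35.1 × 0.1953 = 6.855 mV.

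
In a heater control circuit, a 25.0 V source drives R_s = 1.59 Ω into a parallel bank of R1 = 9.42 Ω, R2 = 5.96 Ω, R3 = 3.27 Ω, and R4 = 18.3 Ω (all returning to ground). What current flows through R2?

Equivalent of the parallel group: R_p = 1.576 Ω.
V_A by voltage divider: V_A = 25.0 × 1.576/(1.59 + 1.576) = 12.45 V.
I(R2) = V_A / R2 = 12.45/5.96 = 2.088 A.
(Check via current divider: I_total = 7.896 A; share G_k/ΣG = 0.2645 → same result.)

I ≈ 2.09 A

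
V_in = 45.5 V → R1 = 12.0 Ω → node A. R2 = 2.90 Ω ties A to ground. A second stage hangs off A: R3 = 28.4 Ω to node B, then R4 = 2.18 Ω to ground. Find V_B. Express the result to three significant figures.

Node A sees R2 in parallel with the series input of stage 2, R3 + R4 = 30.58 Ω.
Effective lower resistance at A: R2 ‖ 30.58 = 2.649 Ω.
First divider: V_A = V_in · 2.649/(12.0 + 2.649) = 8.227 V.
Stage 2 is unloaded, so V_B = V_A · R4/(R3+R4) = 8.227 × 2.18/30.58 = 0.5865 V.

V_B ≈ 0.587 V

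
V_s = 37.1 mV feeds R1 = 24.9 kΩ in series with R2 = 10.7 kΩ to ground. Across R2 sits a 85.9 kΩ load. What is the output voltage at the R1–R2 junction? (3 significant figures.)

R2 ‖ R_L = (10.7 × 85.9)/(10.7 + 85.9) = 9.515 kΩ.
Voltage divider with the loaded lower leg: V_out = 37.1 × 9.515/(24.9 + 9.515) = 37.1 × 0.2765 = 10.26 mV.
(Unloaded it would be 11.2 mV; the load pulls it down.)

V_out ≈ 10.3 mV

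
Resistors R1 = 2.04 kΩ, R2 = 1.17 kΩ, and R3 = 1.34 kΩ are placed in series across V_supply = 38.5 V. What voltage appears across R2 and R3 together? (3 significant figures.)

Total series resistance ΣR = 2.04 + 1.17 + 1.34 = 4.550 kΩ.
R_{R2..R3} = 1.17 + 1.34 = 2.510 kΩ.
V = V_supply · R/ΣR = 38.5 × 0.5516 = 21.24 V.

V ≈ 21.2 V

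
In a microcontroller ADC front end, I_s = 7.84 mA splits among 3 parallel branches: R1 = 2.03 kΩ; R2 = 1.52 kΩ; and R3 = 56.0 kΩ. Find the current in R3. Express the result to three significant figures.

I ≈ 0.120 mA

Conductances: ΣG = 1/2.03 + 1/1.52 + 1/56.0 = 1.168 (1/kΩ).
By the current-divider rule, I = I_s · G_k/ΣG = 7.84 × 0.01528 = 0.1198 mA.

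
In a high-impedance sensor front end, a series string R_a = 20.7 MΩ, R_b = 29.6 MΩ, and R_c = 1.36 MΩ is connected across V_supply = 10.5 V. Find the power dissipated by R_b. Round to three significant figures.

P ≈ 1.22 µW

The common current is I = 10.5/51.66 = 0.2033 µA.
V(R_b) = I·R = 6.016 V; P = V·I = 6.016 × 0.2033 = 1.223 µW.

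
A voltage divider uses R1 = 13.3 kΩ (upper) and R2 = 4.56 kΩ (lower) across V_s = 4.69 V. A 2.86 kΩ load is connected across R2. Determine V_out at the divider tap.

The load sits in parallel with R2, giving an effective lower resistance R2' = R2·R_L/(R2+R_L) = 1.758 kΩ.
Then V_out = V_s · R2'/(R1 + R2') = 4.69 × 1.758/15.06 = 0.5474 V.
(Unloaded it would be 1.20 V; the load pulls it down.)

V_out ≈ 0.547 V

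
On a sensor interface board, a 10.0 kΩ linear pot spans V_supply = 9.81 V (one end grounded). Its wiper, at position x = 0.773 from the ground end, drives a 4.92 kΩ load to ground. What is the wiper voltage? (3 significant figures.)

Lower segment x·R_p = 7.730 kΩ; upper segment (1−x)·R_p = 2.270 kΩ.
Lower segment in parallel with the load: 7.730 ‖ 4.92 = 3.006 kΩ.
Loaded-divider output: V_out = 9.81 × 0.5698 = 5.590 V.

V_out ≈ 5.59 V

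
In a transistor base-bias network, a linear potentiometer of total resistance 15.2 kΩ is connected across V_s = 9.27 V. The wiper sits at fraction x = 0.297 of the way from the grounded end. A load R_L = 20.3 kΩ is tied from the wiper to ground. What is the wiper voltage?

V_out ≈ 2.38 V

Split the track: R_lower = x·R_p = 4.514 kΩ, R_upper = (1−x)·R_p = 10.69 kΩ.
R_L loads the lower segment: effective lower R = 3.693 kΩ.
Then V_out = V_s · 3.693/(10.69 + 3.693) = 2.381 V.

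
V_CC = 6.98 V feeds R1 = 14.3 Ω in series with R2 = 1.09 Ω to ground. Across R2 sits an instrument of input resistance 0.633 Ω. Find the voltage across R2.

V_out ≈ 0.190 V

First combine the lower leg with the load: R2 ‖ R_L = 0.4004 Ω.
Now apply the divider: V_out = 6.98 × 0.02724 = 0.1901 V.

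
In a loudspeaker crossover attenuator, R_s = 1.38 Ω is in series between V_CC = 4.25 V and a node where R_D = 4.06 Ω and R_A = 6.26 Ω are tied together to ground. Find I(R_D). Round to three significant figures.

Combine the parallel branches: R_p = (1/4.06 + 1/6.26)⁻¹ = 2.463 Ω.
Node voltage V_A = V_CC · R_p/(R_s + R_p) = 4.25 × 0.6409 = 2.724 V.
I(R_D) = V_A / R_D = 2.724/4.06 = 0.6709 A.

I ≈ 0.671 A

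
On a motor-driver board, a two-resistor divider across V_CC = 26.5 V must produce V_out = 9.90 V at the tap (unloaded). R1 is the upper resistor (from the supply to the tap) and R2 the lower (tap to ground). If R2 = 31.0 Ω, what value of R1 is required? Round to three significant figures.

R1 ≈ 52.0 Ω

V_out/V_CC = R2/(R1+R2) = 0.3736.
Rearranging, R1 = R2·(1−k)/k = 31.0 × 1.677 = 51.98 Ω.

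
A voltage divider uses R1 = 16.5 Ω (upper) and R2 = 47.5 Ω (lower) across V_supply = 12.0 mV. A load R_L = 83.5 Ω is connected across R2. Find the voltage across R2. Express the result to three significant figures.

V_out ≈ 7.77 mV

The load sits in parallel with R2, giving an effective lower resistance R2' = R2·R_L/(R2+R_L) = 30.28 Ω.
Now apply the divider: V_out = 12.0 × 0.6473 = 7.767 mV.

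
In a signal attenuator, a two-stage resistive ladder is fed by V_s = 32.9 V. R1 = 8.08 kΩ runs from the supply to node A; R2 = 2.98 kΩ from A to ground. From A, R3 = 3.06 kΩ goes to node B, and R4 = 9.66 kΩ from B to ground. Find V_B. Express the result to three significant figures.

V_B ≈ 5.75 V

Node A sees R2 in parallel with the series input of stage 2, R3 + R4 = 12.72 kΩ.
R2 ‖ (R3+R4) = 2.414 kΩ.
So V_A = 32.9 × 0.2301 = 7.569 V.
Stage 2 is unloaded, so V_B = V_A · R4/(R3+R4) = 7.569 × 9.66/12.72 = 5.748 V.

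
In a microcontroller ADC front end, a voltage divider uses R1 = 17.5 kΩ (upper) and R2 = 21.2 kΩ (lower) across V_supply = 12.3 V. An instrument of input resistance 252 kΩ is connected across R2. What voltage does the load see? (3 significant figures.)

V_out ≈ 6.49 V

First combine the lower leg with the load: R2 ‖ R_L = 19.55 kΩ.
Now apply the divider: V_out = 12.3 × 0.5277 = 6.491 V.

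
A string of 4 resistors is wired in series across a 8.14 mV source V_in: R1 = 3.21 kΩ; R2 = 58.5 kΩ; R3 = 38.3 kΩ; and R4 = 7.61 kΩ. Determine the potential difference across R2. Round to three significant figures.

ΣR = 3.21 + 58.5 + 38.3 + 7.61 = 107.6 kΩ.
Voltage divider: V = V_in · (58.50 / 107.6) = 8.14 × 0.5436 = 4.425 mV.

V ≈ 4.42 mV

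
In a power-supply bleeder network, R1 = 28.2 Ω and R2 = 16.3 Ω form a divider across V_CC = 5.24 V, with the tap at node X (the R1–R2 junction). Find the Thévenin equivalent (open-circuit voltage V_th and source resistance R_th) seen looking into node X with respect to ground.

With X open, the divider is unloaded: V_th = 5.24 × 16.3/44.50 = 1.919 V.
Looking into X with the source shorted: R_th = R1·R2/(R1+R2) = 28.20 × 16.3/44.50 = 10.33 Ω.

V_th ≈ 1.92 V, R_th ≈ 10.3 Ω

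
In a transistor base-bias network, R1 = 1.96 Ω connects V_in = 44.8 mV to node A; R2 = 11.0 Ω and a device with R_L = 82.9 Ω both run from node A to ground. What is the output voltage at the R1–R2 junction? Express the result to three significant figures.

The load sits in parallel with R2, giving an effective lower resistance R2' = R2·R_L/(R2+R_L) = 9.711 Ω.
Voltage divider with the loaded lower leg: V_out = 44.8 × 9.711/(1.96 + 9.711) = 44.8 × 0.8321 = 37.28 mV.
(Unloaded it would be 38.0 mV; the load pulls it down.)

V_out ≈ 37.3 mV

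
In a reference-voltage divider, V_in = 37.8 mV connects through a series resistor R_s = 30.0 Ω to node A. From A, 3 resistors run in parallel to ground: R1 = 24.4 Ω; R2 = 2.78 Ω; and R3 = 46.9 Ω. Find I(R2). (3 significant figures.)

I ≈ 0.995 mA

Parallel bank: R_p = 1/(1/24.4 + 1/2.78 + 1/46.9) = 2.370 Ω.
V_A by voltage divider: V_A = 37.8 × 2.370/(30.0 + 2.370) = 2.767 mV.
Branch current I = V_A/R2 = 2.767/2.78 = 0.9954 mA.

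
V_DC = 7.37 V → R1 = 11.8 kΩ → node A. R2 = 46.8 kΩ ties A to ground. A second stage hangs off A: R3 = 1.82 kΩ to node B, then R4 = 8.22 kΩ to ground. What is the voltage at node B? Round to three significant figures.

V_B ≈ 2.49 V

The second stage (R3 + R4 = 10.04 kΩ) loads node A in parallel with R2.
R2 ‖ (R3+R4) = 8.267 kΩ.
First divider: V_A = V_DC · 8.267/(11.8 + 8.267) = 3.036 V.
Stage 2 is unloaded, so V_B = V_A · R4/(R3+R4) = 3.036 × 8.22/10.04 = 2.486 V.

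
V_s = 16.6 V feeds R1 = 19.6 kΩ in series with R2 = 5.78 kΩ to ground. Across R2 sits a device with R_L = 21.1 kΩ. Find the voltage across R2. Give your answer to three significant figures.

R2 ‖ R_L = (5.78 × 21.1)/(5.78 + 21.1) = 4.537 kΩ.
Then V_out = V_s · R2'/(R1 + R2') = 16.6 × 4.537/24.14 = 3.120 V.

V_out ≈ 3.12 V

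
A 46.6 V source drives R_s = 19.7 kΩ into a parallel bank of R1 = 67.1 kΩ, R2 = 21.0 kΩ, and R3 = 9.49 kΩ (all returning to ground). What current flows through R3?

I ≈ 1.14 mA

Equivalent of the parallel group: R_p = 5.956 kΩ.
V_A = 46.6 × 5.956/25.66 = 10.82 V.
Branch current I = V_A/R3 = 10.82/9.49 = 1.140 mA.
(Equivalently: I_total = 1.816 mA, then current-divider fraction G_k/ΣG = 0.6276.)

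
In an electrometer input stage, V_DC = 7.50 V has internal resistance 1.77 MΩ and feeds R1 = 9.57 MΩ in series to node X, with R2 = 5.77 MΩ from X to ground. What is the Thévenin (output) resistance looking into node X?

R1' = 1.77 + 9.57 = 11.34 MΩ (source resistance + R1).
Zeroing V_DC shorts the top of R1' to ground, so R_th = R1' ‖ R2 = 3.824 MΩ.

R_th ≈ 3.82 MΩ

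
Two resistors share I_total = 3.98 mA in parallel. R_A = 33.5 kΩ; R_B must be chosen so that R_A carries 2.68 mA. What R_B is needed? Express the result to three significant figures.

R_B ≈ 69.1 kΩ

The fraction through R_A equals R_B/(R_A+R_B).
With f = 0.6734, R_B = R_A · f/(1−f) = 33.5 × 2.062 = 69.06 kΩ.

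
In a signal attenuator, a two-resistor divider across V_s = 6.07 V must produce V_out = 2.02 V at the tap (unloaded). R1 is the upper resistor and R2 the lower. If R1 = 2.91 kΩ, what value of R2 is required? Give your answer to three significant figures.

R2 ≈ 1.45 kΩ

Required fraction k = V_out/V_s = 0.3328.
So R2 = R1 · V_out/(V_s − V_out) = 2.91 × 2.02/(6.07 − 2.02) = 2.91 × 0.4988 = 1.451 kΩ.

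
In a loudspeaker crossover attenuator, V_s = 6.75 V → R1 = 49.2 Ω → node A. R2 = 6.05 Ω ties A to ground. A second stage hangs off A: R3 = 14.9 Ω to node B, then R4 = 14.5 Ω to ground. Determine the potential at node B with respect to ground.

V_B ≈ 0.308 V

Node A sees R2 in parallel with the series input of stage 2, R3 + R4 = 29.40 Ω.
R2 ‖ (R3+R4) = 5.017 Ω.
First divider: V_A = V_s · 5.017/(49.2 + 5.017) = 0.6247 V.
Then the unloaded second divider: V_B = V_A × R4/(R3+R4) = 0.6247 × 0.4932 = 0.3081 V.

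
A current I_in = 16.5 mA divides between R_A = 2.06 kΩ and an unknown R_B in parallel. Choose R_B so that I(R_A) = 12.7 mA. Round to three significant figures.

R_B ≈ 6.88 kΩ

In a two-way split, I_A/I_in = R_B/(R_A + R_B).
With f = 0.7697, R_B = R_A · f/(1−f) = 2.06 × 3.342 = 6.885 kΩ.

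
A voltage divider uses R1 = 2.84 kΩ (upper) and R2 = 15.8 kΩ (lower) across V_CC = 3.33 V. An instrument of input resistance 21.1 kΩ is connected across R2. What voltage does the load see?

V_out ≈ 2.53 V

The load sits in parallel with R2, giving an effective lower resistance R2' = R2·R_L/(R2+R_L) = 9.035 kΩ.
Now apply the divider: V_out = 3.33 × 0.7608 = 2.534 V.
(Unloaded it would be 2.82 V; the load pulls it down.)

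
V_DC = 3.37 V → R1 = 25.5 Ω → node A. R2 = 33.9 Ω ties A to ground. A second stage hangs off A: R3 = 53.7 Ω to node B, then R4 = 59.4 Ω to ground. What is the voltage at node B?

Looking into the second stage from A: R3 + R4 = 113.1 Ω appears in parallel with R2.
R2 ‖ (R3+R4) = 26.08 Ω.
So V_A = 3.37 × 0.5056 = 1.704 V.
Stage 2 is unloaded, so V_B = V_A · R4/(R3+R4) = 1.704 × 59.4/113.1 = 0.8949 V.

V_B ≈ 0.895 V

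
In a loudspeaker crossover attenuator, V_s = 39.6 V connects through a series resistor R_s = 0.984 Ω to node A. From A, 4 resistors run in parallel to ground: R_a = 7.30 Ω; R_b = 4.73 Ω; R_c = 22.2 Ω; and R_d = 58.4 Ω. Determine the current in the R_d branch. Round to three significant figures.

Combine the parallel branches: R_p = (1/7.30 + 1/4.73 + 1/22.2 + 1/58.4)⁻¹ = 2.436 Ω.
V_A by voltage divider: V_A = 39.6 × 2.436/(0.984 + 2.436) = 28.21 V.
Branch current I = V_A/R_d = 28.21/58.4 = 0.4830 A.

I ≈ 0.483 A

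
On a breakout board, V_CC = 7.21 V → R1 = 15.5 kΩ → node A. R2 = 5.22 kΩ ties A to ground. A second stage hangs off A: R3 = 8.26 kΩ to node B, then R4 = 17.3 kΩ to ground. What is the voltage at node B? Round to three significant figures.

Looking into the second stage from A: R3 + R4 = 25.56 kΩ appears in parallel with R2.
Effective lower resistance at A: R2 ‖ 25.56 = 4.335 kΩ.
First divider: V_A = V_CC · 4.335/(15.5 + 4.335) = 1.576 V.
Then the unloaded second divider: V_B = V_A × R4/(R3+R4) = 1.576 × 0.6768 = 1.066 V.

V_B ≈ 1.07 V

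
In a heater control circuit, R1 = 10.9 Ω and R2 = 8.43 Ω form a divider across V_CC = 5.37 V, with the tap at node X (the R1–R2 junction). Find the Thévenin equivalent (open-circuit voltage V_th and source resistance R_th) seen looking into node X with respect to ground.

V_th ≈ 2.34 V, R_th ≈ 4.75 Ω

V_th is the unloaded tap voltage: V_CC · R2/(R1+R2) = 5.37 × 0.4361 = 2.342 V.
Looking into X with the source shorted: R_th = R1·R2/(R1+R2) = 10.90 × 8.43/19.33 = 4.754 Ω.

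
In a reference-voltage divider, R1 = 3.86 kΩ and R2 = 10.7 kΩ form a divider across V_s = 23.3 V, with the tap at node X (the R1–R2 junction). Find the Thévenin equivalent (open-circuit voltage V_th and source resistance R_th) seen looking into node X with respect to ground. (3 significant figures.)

V_th ≈ 17.1 V, R_th ≈ 2.84 kΩ

Open-circuit (no load on X): V_th = V_s · R2/(R1 + R2) = 23.3 × 10.7/(3.860 + 10.7) = 17.12 V.
Zeroing V_s shorts the top of R1 to ground, so R_th = R1 ‖ R2 = 2.837 kΩ.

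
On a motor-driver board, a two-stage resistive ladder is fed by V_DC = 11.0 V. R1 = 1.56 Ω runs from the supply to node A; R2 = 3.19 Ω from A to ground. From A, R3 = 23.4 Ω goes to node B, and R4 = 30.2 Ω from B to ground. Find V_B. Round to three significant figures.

The second stage (R3 + R4 = 53.60 Ω) loads node A in parallel with R2.
R2 ‖ (R3+R4) = 3.011 Ω.
V_A = 11.0 × 3.011/(1.56 + 3.011) = 7.246 V.
Stage 2 is unloaded, so V_B = V_A · R4/(R3+R4) = 7.246 × 30.2/53.60 = 4.082 V.

V_B ≈ 4.08 V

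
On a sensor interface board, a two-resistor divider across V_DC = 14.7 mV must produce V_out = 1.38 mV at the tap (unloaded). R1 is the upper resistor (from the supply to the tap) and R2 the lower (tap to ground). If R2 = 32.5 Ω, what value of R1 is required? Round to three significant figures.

Required fraction k = V_out/V_DC = 0.09388.
So R1 = R2 · (V_DC/V_out − 1) = 32.5 × (14.7/1.38 − 1) = 32.5 × 9.652 = 313.7 Ω.

R1 ≈ 314 Ω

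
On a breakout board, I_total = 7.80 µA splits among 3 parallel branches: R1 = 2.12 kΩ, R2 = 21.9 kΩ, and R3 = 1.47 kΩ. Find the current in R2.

Total conductance ΣG = 1/2.12 + 1/21.9 + 1/1.47 = 1.198 (units of 1/kΩ).
R2 takes the fraction G_k/ΣG = 0.04566/1.198 = 0.03813, so I = 7.80 × 0.03813 = 0.2974 µA.

I ≈ 0.297 µA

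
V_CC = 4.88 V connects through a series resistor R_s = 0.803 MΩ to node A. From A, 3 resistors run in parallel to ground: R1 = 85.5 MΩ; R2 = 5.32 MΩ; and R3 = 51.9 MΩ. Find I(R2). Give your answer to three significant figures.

Equivalent of the parallel group: R_p = 4.568 MΩ.
Node voltage V_A = V_CC · R_p/(R_s + R_p) = 4.88 × 0.8505 = 4.150 V.
I(R2) = V_A / R2 = 4.150/5.32 = 0.7801 µA.
(Equivalently: I_total = 0.9087 µA, then current-divider fraction G_k/ΣG = 0.8586.)

I ≈ 0.780 µA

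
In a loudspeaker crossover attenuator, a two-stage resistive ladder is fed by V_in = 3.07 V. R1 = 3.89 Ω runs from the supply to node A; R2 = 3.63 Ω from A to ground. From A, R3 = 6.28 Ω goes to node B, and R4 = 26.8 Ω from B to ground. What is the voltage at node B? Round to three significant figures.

The second stage (R3 + R4 = 33.08 Ω) loads node A in parallel with R2.
R2 ‖ (R3+R4) = 3.271 Ω.
First divider: V_A = V_in · 3.271/(3.89 + 3.271) = 1.402 V.
V_B = V_A × 0.8102 = 1.136 V.

V_B ≈ 1.14 V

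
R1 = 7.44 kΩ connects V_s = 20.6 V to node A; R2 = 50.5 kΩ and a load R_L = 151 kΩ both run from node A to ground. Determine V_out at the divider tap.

V_out ≈ 17.2 V

The load sits in parallel with R2, giving an effective lower resistance R2' = R2·R_L/(R2+R_L) = 37.84 kΩ.
Now apply the divider: V_out = 20.6 × 0.8357 = 17.22 V.
(Unloaded it would be 18.0 V; the load pulls it down.)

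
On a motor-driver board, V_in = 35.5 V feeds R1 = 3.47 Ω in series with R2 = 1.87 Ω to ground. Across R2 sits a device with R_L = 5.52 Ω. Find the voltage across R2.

R2 ‖ R_L = (1.87 × 5.52)/(1.87 + 5.52) = 1.397 Ω.
Then V_out = V_in · R2'/(R1 + R2') = 35.5 × 1.397/4.867 = 10.19 V.
(Unloaded it would be 12.4 V; the load pulls it down.)

V_out ≈ 10.2 V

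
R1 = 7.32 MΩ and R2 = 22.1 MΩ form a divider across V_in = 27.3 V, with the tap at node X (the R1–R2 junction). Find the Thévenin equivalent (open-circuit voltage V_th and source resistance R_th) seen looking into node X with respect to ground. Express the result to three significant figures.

V_th ≈ 20.5 V, R_th ≈ 5.50 MΩ

With X open, the divider is unloaded: V_th = 27.3 × 22.1/29.42 = 20.51 V.
With V_in suppressed (replaced by a short), R_th = R1 ‖ R2 = (7.320 × 22.1)/(7.320 + 22.1) = 5.499 MΩ.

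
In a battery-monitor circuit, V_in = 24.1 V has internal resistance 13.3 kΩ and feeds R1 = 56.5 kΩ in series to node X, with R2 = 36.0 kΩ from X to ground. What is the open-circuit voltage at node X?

R1' = 13.3 + 56.5 = 69.80 kΩ (source resistance + R1).
Open-circuit (no load on X): V_th = V_in · R2/(R1' + R2) = 24.1 × 36.0/(69.80 + 36.0) = 8.200 V.

V_th ≈ 8.20 V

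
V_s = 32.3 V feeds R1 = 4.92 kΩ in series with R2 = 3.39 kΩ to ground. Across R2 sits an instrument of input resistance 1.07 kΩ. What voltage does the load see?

The load sits in parallel with R2, giving an effective lower resistance R2' = R2·R_L/(R2+R_L) = 0.8133 kΩ.
Voltage divider with the loaded lower leg: V_out = 32.3 × 0.8133/(4.92 + 0.8133) = 32.3 × 0.1419 = 4.582 V.

V_out ≈ 4.58 V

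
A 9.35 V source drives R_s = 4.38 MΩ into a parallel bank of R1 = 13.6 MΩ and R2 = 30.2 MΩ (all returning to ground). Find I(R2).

Parallel bank: R_p = 1/(1/13.6 + 1/30.2) = 9.377 MΩ.
Node voltage V_A = V_s · R_p/(R_s + R_p) = 9.35 × 0.6816 = 6.373 V.
I(R2) = V_A / R2 = 6.373/30.2 = 0.2110 µA.

I ≈ 0.211 µA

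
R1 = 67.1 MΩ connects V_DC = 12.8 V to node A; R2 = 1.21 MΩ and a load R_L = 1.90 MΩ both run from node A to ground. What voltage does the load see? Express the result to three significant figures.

V_out ≈ 0.139 V

The load sits in parallel with R2, giving an effective lower resistance R2' = R2·R_L/(R2+R_L) = 0.7392 MΩ.
Then V_out = V_DC · R2'/(R1 + R2') = 12.8 × 0.7392/67.84 = 0.1395 V.
(Unloaded it would be 0.227 V; the load pulls it down.)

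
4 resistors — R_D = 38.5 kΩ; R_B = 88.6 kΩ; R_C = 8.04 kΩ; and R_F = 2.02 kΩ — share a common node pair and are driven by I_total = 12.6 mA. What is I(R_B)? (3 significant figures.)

Total conductance ΣG = 1/38.5 + 1/88.6 + 1/8.04 + 1/2.02 = 0.6567 (units of 1/kΩ).
R_B takes the fraction G_k/ΣG = 0.01129/0.6567 = 0.01719, so I = 12.6 × 0.01719 = 0.2166 mA.

I ≈ 0.217 mA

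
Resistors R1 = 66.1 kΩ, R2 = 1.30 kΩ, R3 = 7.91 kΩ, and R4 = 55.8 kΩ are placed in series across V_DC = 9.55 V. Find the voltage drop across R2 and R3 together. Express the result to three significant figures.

Series total: ΣR = 66.1 + 1.30 + 7.91 + 55.8 = 131.1 kΩ.
R_{R2..R3} = 1.30 + 7.91 = 9.210 kΩ.
Voltage divider: V = V_DC · (9.210 / 131.1) = 9.55 × 0.07025 = 0.6709 V.

V ≈ 0.671 V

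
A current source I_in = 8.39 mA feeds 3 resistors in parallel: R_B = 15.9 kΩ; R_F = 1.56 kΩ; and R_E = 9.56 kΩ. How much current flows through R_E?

Conductances: ΣG = 1/15.9 + 1/1.56 + 1/9.56 = 0.8085 (1/kΩ).
R_E takes the fraction G_k/ΣG = 0.1046/0.8085 = 0.1294, so I = 8.39 × 0.1294 = 1.085 mA.

I ≈ 1.09 mA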